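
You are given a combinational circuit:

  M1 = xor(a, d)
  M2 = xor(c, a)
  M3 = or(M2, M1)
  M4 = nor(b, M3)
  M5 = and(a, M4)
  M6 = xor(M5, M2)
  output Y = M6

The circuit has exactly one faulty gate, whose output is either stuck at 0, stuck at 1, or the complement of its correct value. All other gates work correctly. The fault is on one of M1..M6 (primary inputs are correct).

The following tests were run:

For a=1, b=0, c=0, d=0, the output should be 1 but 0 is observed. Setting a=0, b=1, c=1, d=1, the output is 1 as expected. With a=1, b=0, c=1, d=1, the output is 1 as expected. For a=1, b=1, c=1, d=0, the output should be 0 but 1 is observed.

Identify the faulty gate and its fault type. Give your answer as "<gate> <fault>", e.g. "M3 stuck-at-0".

Fault-free values for test 1 (a=1, b=0, c=0, d=0): M1=1, M2=1, M3=1, M4=0, M5=0, M6=1, giving Y=1. Observed 0.
Test 1: faults giving observed 0 are {M2 stuck-at-0, M2 inverted output, M3 stuck-at-0, M3 inverted output, M4 stuck-at-1, M4 inverted output, M5 stuck-at-1, M5 inverted output, M6 stuck-at-0, M6 inverted output}.
Test 2 (a=0, b=1, c=1, d=1): fault-free M1=1, M2=1, M3=1, M4=0, M5=0, M6=1 → 1; observed 1. Eliminates M2 stuck-at-0, M2 inverted output, M5 stuck-at-1, M5 inverted output, M6 stuck-at-0, M6 inverted output.
Test 3 (a=1, b=0, c=1, d=1): fault-free M1=0, M2=0, M3=0, M4=1, M5=1, M6=1 → 1; observed 1. Eliminates M3 inverted output, M4 inverted output.
Test 4 (a=1, b=1, c=1, d=0): fault-free M1=1, M2=0, M3=1, M4=0, M5=0, M6=0 → 0; observed 1. Eliminates M3 stuck-at-0.
Only M4 stuck-at-1 is consistent with every test.

M4 stuck-at-1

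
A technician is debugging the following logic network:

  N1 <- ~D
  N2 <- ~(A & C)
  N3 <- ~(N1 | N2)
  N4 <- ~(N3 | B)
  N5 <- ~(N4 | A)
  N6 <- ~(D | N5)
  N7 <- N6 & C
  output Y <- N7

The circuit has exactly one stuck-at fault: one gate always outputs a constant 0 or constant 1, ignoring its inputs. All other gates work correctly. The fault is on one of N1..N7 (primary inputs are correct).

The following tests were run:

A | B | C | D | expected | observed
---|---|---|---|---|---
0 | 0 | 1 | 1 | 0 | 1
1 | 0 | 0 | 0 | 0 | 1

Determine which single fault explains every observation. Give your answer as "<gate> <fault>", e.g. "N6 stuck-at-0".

Fault-free values for test 1 (A=0, B=0, C=1, D=1): N1=0, N2=1, N3=0, N4=1, N5=0, N6=0, N7=0, giving Y=0. Observed 1.
Test 1: faults giving observed 1 are {N6 stuck-at-1, N7 stuck-at-1}.
Test 2 (A=1, B=0, C=0, D=0): fault-free N1=1, N2=1, N3=0, N4=1, N5=0, N6=1, N7=0 → 0; observed 1. Eliminates N6 stuck-at-1.
Only N7 stuck-at-1 is consistent with every test.

N7 stuck-at-1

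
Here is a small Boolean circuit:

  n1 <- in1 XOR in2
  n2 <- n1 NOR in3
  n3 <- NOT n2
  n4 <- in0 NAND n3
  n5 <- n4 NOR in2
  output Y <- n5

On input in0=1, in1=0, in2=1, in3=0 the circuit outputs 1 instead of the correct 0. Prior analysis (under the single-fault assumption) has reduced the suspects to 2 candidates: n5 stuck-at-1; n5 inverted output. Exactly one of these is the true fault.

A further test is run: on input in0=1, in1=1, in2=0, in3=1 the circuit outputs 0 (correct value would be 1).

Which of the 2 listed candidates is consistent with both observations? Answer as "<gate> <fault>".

Evaluate each candidate on input in0=1, in1=1, in2=0, in3=1:
  n5 stuck-at-1: n1=1, n2=0, n3=1, n4=0, n5=1 [stuck-at-1] → 1 — eliminated
  n5 inverted output: n1=1, n2=0, n3=1, n4=0, n5=0 [inverted output] → 0 — matches
Only n5 inverted output reproduces the observed 0.

n5 inverted output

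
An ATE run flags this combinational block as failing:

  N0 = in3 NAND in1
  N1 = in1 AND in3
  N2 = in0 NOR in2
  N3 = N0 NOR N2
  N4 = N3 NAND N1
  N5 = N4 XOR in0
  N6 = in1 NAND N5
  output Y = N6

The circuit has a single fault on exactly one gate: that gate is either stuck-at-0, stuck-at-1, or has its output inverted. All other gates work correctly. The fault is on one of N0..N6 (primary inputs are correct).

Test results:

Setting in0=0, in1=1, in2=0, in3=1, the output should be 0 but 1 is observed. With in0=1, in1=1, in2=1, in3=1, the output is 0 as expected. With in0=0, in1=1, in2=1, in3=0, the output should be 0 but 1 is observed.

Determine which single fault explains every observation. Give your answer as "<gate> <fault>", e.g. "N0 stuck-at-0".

Fault-free values for test 1 (in0=0, in1=1, in2=0, in3=1): N0=0, N1=1, N2=1, N3=0, N4=1, N5=1, N6=0, giving Y=0. Observed 1.
Test 1: faults giving observed 1 are {N2 stuck-at-0, N2 inverted output, N3 stuck-at-1, N3 inverted output, N4 stuck-at-0, N4 inverted output, N5 stuck-at-0, N5 inverted output, N6 stuck-at-1, N6 inverted output}.
Test 2 (in0=1, in1=1, in2=1, in3=1): fault-free N0=0, N1=1, N2=0, N3=1, N4=0, N5=1, N6=0 → 0; observed 0. Eliminates N2 inverted output, N3 inverted output, N4 inverted output, N5 stuck-at-0, N5 inverted output, N6 stuck-at-1, N6 inverted output.
Test 3 (in0=0, in1=1, in2=1, in3=0): fault-free N0=1, N1=0, N2=0, N3=0, N4=1, N5=1, N6=0 → 0; observed 1. Eliminates N2 stuck-at-0, N3 stuck-at-1.
Only N4 stuck-at-0 is consistent with every test.

N4 stuck-at-0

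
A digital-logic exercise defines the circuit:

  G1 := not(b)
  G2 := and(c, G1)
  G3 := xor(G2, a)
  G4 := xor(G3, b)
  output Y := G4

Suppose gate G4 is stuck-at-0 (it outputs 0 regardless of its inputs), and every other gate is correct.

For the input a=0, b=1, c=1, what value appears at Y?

Propagate with G4 forced: G1=0, G2=0, G3=0, G4=0 [stuck-at-0].
So Y = 0. (Without the fault it would be 1.)

0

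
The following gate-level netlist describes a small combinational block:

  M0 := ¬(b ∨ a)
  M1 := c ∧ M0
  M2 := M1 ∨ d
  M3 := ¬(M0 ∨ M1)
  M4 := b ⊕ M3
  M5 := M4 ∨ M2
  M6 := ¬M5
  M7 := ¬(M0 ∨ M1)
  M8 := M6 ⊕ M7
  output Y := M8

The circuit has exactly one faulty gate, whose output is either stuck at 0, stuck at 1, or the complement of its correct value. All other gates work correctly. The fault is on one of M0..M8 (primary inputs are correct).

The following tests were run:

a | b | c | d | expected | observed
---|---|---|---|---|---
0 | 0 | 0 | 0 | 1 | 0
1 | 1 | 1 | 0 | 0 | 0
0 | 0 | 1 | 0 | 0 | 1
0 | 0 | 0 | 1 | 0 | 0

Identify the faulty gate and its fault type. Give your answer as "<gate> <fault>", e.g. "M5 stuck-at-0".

Fault-free values for test 1 (a=0, b=0, c=0, d=0): M0=1, M1=0, M2=0, M3=0, M4=0, M5=0, M6=1, M7=0, M8=1, giving Y=1. Observed 0.
Test 1: faults giving observed 0 are {M1 stuck-at-1, M1 inverted output, M2 stuck-at-1, M2 inverted output, M3 stuck-at-1, M3 inverted output, M4 stuck-at-1, M4 inverted output, M5 stuck-at-1, M5 inverted output, M6 stuck-at-0, M6 inverted output, M7 stuck-at-1, M7 inverted output, M8 stuck-at-0, M8 inverted output}.
Test 2 (a=1, b=1, c=1, d=0): fault-free M0=0, M1=0, M2=0, M3=1, M4=0, M5=0, M6=1, M7=1, M8=0 → 0; observed 0. Eliminates M2 stuck-at-1, M2 inverted output, M3 inverted output, M4 stuck-at-1, M4 inverted output, M5 stuck-at-1, M5 inverted output, M6 stuck-at-0, M6 inverted output, M7 inverted output, M8 inverted output.
Test 3 (a=0, b=0, c=1, d=0): fault-free M0=1, M1=1, M2=1, M3=0, M4=0, M5=1, M6=0, M7=0, M8=0 → 0; observed 1. Eliminates M1 stuck-at-1, M3 stuck-at-1, M8 stuck-at-0.
Test 4 (a=0, b=0, c=0, d=1): fault-free M0=1, M1=0, M2=1, M3=0, M4=0, M5=1, M6=0, M7=0, M8=0 → 0; observed 0. Eliminates M7 stuck-at-1.
Only M1 inverted output is consistent with every test.

M1 inverted output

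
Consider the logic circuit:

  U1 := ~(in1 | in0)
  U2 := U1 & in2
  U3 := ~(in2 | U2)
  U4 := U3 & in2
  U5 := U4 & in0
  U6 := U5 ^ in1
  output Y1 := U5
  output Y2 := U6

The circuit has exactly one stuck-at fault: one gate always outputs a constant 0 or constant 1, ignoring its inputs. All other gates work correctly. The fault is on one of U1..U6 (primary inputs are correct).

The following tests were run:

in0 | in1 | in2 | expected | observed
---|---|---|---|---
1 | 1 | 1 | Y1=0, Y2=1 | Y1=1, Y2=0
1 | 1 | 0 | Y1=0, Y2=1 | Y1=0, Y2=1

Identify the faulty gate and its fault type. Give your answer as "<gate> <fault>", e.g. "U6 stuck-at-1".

U3 stuck-at-1

Fault-free values for test 1 (in0=1, in1=1, in2=1): U1=0, U2=0, U3=0, U4=0, U5=0, U6=1, giving Y1=0, Y2=1. Observed Y1=1, Y2=0.
Test 1: faults giving observed Y1=1, Y2=0 are {U3 stuck-at-1, U4 stuck-at-1, U5 stuck-at-1}.
Test 2 (in0=1, in1=1, in2=0): fault-free U1=0, U2=0, U3=1, U4=0, U5=0, U6=1 → Y1=0, Y2=1; observed Y1=0, Y2=1. Eliminates U4 stuck-at-1, U5 stuck-at-1.
Only U3 stuck-at-1 is consistent with every test.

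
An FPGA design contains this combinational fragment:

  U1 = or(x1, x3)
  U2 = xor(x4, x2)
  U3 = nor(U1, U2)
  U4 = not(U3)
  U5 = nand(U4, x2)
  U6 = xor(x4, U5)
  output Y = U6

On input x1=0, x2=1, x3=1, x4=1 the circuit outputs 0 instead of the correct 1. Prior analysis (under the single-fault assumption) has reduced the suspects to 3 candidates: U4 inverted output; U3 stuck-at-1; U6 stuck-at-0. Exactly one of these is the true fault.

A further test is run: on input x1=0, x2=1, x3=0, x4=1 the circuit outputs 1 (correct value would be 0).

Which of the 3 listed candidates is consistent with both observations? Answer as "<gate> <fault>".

U4 inverted output

Evaluate each candidate on input x1=0, x2=1, x3=0, x4=1:
  U4 inverted output: U1=0, U2=0, U3=1, U4=1 [inverted output], U5=0, U6=1 → 1 — matches
  U3 stuck-at-1: U1=0, U2=0, U3=1 [stuck-at-1], U4=0, U5=1, U6=0 → 0 — eliminated
  U6 stuck-at-0: U1=0, U2=0, U3=1, U4=0, U5=1, U6=0 [stuck-at-0] → 0 — eliminated
Only U4 inverted output reproduces the observed 1.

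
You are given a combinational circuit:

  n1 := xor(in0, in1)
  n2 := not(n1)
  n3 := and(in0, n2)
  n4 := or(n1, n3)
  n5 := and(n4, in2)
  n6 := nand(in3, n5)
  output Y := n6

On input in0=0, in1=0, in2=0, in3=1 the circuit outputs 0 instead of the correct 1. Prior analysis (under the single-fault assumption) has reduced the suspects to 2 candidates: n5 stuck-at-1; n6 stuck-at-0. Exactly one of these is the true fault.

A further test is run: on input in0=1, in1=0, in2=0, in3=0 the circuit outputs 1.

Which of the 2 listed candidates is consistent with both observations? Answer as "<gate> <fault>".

Evaluate each candidate on input in0=1, in1=0, in2=0, in3=0:
  n5 stuck-at-1: n1=1, n2=0, n3=0, n4=1, n5=1 [stuck-at-1], n6=1 → 1 — matches
  n6 stuck-at-0: n1=1, n2=0, n3=0, n4=1, n5=0, n6=0 [stuck-at-0] → 0 — eliminated
Only n5 stuck-at-1 reproduces the observed 1.

n5 stuck-at-1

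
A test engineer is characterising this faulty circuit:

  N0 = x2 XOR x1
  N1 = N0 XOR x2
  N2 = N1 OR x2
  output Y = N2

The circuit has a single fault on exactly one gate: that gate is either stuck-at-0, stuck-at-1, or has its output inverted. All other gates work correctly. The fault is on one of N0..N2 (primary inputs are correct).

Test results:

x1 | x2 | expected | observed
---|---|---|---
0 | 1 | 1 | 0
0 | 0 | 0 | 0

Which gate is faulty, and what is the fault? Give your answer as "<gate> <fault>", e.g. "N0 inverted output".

N2 stuck-at-0

Fault-free values for test 1 (x1=0, x2=1): N0=1, N1=0, N2=1, giving Y=1. Observed 0.
Test 1: faults giving observed 0 are {N2 stuck-at-0, N2 inverted output}.
Test 2 (x1=0, x2=0): fault-free N0=0, N1=0, N2=0 → 0; observed 0. Eliminates N2 inverted output.
Only N2 stuck-at-0 is consistent with every test.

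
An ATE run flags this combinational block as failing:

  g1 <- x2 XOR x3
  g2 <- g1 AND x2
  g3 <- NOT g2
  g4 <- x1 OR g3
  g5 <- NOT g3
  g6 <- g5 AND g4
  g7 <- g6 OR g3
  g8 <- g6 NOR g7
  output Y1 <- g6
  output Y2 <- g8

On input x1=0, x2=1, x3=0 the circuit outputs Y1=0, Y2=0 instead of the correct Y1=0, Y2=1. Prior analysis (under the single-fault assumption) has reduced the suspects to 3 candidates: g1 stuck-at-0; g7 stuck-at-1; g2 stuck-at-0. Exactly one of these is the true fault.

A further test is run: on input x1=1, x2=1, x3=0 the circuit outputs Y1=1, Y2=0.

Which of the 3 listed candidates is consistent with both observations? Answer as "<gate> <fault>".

Evaluate each candidate on input x1=1, x2=1, x3=0:
  g1 stuck-at-0: g1=0 [stuck-at-0], g2=0, g3=1, g4=1, g5=0, g6=0, g7=1, g8=0 → Y1=0, Y2=0 — eliminated
  g7 stuck-at-1: g1=1, g2=1, g3=0, g4=1, g5=1, g6=1, g7=1 [stuck-at-1], g8=0 → Y1=1, Y2=0 — matches
  g2 stuck-at-0: g1=1, g2=0 [stuck-at-0], g3=1, g4=1, g5=0, g6=0, g7=1, g8=0 → Y1=0, Y2=0 — eliminated
Only g7 stuck-at-1 reproduces the observed Y1=1, Y2=0.

g7 stuck-at-1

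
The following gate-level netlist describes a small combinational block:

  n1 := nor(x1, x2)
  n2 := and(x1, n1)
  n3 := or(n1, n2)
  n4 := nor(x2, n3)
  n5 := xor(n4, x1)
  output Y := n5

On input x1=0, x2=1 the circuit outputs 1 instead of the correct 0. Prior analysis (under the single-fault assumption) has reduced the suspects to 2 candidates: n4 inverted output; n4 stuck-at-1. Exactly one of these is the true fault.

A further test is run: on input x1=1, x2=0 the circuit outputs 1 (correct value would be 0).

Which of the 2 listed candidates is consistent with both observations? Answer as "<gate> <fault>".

Evaluate each candidate on input x1=1, x2=0:
  n4 inverted output: n1=0, n2=0, n3=0, n4=0 [inverted output], n5=1 → 1 — matches
  n4 stuck-at-1: n1=0, n2=0, n3=0, n4=1 [stuck-at-1], n5=0 → 0 — eliminated
Only n4 inverted output reproduces the observed 1.

n4 inverted output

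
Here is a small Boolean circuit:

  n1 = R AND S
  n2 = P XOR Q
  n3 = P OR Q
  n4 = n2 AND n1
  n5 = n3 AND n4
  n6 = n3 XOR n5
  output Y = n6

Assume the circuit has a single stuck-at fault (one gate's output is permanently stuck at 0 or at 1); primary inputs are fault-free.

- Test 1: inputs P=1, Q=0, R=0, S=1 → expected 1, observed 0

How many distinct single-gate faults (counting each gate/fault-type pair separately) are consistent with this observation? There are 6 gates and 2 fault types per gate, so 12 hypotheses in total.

Fault-free: n1=0, n2=1, n3=1, n4=0, n5=0, n6=1 → 1. Observed 0.
  n1 stuck-at-0: output 1 ✗
  n1 stuck-at-1: output 0 ✓
  n2 stuck-at-0: output 1 ✗
  n2 stuck-at-1: output 1 ✗
  n3 stuck-at-0: output 0 ✓
  n3 stuck-at-1: output 1 ✗
  n4 stuck-at-0: output 1 ✗
  n4 stuck-at-1: output 0 ✓
  n5 stuck-at-0: output 1 ✗
  n5 stuck-at-1: output 0 ✓
  n6 stuck-at-0: output 0 ✓
  n6 stuck-at-1: output 1 ✗
Consistent faults: {n1 stuck-at-1, n3 stuck-at-0, n4 stuck-at-1, n5 stuck-at-1, n6 stuck-at-0} — 5 in all.

5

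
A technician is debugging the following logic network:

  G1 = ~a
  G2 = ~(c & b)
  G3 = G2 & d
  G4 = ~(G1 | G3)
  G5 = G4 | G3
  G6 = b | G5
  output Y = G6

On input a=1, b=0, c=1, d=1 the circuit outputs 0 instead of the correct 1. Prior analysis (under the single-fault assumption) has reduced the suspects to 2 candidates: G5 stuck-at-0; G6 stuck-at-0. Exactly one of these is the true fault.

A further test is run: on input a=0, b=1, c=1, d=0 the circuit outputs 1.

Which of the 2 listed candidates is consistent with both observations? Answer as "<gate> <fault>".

G5 stuck-at-0

Evaluate each candidate on input a=0, b=1, c=1, d=0:
  G5 stuck-at-0: G1=1, G2=0, G3=0, G4=0, G5=0 [stuck-at-0], G6=1 → 1 — matches
  G6 stuck-at-0: G1=1, G2=0, G3=0, G4=0, G5=0, G6=0 [stuck-at-0] → 0 — eliminated
Only G5 stuck-at-0 reproduces the observed 1.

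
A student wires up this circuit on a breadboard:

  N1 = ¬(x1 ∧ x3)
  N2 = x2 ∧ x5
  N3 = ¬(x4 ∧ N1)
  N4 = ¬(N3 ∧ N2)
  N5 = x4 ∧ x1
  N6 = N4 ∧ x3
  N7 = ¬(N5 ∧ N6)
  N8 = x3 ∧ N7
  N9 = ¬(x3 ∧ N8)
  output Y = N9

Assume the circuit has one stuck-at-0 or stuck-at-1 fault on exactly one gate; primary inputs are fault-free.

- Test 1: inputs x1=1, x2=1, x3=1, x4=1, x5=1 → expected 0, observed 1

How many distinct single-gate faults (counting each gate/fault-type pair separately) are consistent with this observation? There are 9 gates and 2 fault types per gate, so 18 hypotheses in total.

8

Fault-free: N1=0, N2=1, N3=1, N4=0, N5=1, N6=0, N7=1, N8=1, N9=0 → 0. Observed 1.
  N1: stuck-at-1 ✓; others ✗
  N2: stuck-at-0 ✓; others ✗
  N3: stuck-at-0 ✓; others ✗
  N4: stuck-at-1 ✓; others ✗
  N5: none of the 2 fault types match ✗
  N6: stuck-at-1 ✓; others ✗
  N7: stuck-at-0 ✓; others ✗
  N8: stuck-at-0 ✓; others ✗
  N9: stuck-at-1 ✓; others ✗
Consistent faults: {N1 stuck-at-1, N2 stuck-at-0, N3 stuck-at-0, N4 stuck-at-1, N6 stuck-at-1, N7 stuck-at-0, N8 stuck-at-0, N9 stuck-at-1} — 8 in all.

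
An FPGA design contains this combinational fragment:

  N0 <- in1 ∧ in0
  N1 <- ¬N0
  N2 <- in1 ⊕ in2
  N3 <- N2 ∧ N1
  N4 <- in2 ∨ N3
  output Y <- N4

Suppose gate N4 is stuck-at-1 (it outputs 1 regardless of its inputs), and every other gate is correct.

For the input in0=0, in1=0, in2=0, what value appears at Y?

Propagate with N4 forced: N0=0, N1=1, N2=0, N3=0, N4=1 [stuck-at-1].
So Y = 1. (Without the fault it would be 0.)

1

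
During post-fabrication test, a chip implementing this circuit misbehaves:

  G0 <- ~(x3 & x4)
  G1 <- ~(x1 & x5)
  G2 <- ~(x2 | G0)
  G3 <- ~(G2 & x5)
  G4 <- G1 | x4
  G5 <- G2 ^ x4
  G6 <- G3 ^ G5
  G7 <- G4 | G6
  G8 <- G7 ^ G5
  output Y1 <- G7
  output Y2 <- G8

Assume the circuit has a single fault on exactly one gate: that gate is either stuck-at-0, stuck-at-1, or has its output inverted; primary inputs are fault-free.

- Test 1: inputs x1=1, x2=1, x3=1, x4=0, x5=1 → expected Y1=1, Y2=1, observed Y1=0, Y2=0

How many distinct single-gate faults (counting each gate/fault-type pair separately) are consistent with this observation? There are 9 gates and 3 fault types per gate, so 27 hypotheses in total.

Fault-free: G0=1, G1=0, G2=0, G3=1, G4=0, G5=0, G6=1, G7=1, G8=1 → Y1=1, Y2=1. Observed Y1=0, Y2=0.
  G0: none of the 3 fault types match ✗
  G1: none of the 3 fault types match ✗
  G2: none of the 3 fault types match ✗
  G3: stuck-at-0, inverted output ✓; others ✗
  G4: none of the 3 fault types match ✗
  G5: none of the 3 fault types match ✗
  G6: stuck-at-0, inverted output ✓; others ✗
  G7: stuck-at-0, inverted output ✓; others ✗
  G8: none of the 3 fault types match ✗
Consistent faults: {G3 stuck-at-0, G3 inverted output, G6 stuck-at-0, G6 inverted output, G7 stuck-at-0, G7 inverted output} — 6 in all.

6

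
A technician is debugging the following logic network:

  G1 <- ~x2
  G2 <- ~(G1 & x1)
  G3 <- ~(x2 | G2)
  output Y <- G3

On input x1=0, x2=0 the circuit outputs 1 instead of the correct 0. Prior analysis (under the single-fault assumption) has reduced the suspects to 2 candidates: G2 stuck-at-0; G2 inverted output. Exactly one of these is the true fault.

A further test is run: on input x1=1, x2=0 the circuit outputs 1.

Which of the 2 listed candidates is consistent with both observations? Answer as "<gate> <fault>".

G2 stuck-at-0

Evaluate each candidate on input x1=1, x2=0:
  G2 stuck-at-0: G1=1, G2=0 [stuck-at-0], G3=1 → 1 — matches
  G2 inverted output: G1=1, G2=1 [inverted output], G3=0 → 0 — eliminated
Only G2 stuck-at-0 reproduces the observed 1.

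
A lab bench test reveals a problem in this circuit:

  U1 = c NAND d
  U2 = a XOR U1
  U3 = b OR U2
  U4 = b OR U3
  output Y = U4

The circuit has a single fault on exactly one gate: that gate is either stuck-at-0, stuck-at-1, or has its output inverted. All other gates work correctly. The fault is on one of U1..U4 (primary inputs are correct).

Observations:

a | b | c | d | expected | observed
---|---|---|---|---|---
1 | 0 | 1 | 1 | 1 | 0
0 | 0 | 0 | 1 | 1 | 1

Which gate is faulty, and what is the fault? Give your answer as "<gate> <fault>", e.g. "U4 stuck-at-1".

Fault-free values for test 1 (a=1, b=0, c=1, d=1): U1=0, U2=1, U3=1, U4=1, giving Y=1. Observed 0.
Test 1: faults giving observed 0 are {U1 stuck-at-1, U1 inverted output, U2 stuck-at-0, U2 inverted output, U3 stuck-at-0, U3 inverted output, U4 stuck-at-0, U4 inverted output}.
Test 2 (a=0, b=0, c=0, d=1): fault-free U1=1, U2=1, U3=1, U4=1 → 1; observed 1. Eliminates U1 inverted output, U2 stuck-at-0, U2 inverted output, U3 stuck-at-0, U3 inverted output, U4 stuck-at-0, U4 inverted output.
Only U1 stuck-at-1 is consistent with every test.

U1 stuck-at-1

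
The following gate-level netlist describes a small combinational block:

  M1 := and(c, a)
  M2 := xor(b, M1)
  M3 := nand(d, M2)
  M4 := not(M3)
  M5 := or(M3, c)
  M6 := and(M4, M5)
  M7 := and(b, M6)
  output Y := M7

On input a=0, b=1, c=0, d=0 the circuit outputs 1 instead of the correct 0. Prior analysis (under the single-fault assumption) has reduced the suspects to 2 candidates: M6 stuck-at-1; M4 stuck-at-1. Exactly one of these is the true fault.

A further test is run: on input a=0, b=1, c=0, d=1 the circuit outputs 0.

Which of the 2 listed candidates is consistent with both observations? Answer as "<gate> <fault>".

Evaluate each candidate on input a=0, b=1, c=0, d=1:
  M6 stuck-at-1: M1=0, M2=1, M3=0, M4=1, M5=0, M6=1 [stuck-at-1], M7=1 → 1 — eliminated
  M4 stuck-at-1: M1=0, M2=1, M3=0, M4=1 [stuck-at-1], M5=0, M6=0, M7=0 → 0 — matches
Only M4 stuck-at-1 reproduces the observed 0.

M4 stuck-at-1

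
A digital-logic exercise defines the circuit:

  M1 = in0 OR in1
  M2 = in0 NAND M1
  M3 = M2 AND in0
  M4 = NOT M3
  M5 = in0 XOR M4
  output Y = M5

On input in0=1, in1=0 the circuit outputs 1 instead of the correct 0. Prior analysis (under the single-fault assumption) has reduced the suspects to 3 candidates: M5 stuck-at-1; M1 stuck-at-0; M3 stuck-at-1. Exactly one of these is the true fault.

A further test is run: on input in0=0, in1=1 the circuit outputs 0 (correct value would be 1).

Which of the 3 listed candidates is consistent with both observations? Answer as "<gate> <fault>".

M3 stuck-at-1

Evaluate each candidate on input in0=0, in1=1:
  M5 stuck-at-1: M1=1, M2=1, M3=0, M4=1, M5=1 [stuck-at-1] → 1 — eliminated
  M1 stuck-at-0: M1=0 [stuck-at-0], M2=1, M3=0, M4=1, M5=1 → 1 — eliminated
  M3 stuck-at-1: M1=1, M2=1, M3=1 [stuck-at-1], M4=0, M5=0 → 0 — matches
Only M3 stuck-at-1 reproduces the observed 0.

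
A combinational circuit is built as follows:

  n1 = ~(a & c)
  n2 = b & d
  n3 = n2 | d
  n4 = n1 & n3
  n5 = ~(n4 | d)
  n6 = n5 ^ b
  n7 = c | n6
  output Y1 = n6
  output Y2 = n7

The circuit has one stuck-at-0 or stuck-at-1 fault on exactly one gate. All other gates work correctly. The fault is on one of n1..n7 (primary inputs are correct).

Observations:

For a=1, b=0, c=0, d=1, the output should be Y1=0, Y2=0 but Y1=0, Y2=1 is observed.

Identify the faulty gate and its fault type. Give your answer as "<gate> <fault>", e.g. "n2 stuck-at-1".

n7 stuck-at-1

Fault-free values for test 1 (a=1, b=0, c=0, d=1): n1=1, n2=0, n3=1, n4=1, n5=0, n6=0, n7=0, giving Y1=0, Y2=0. Observed Y1=0, Y2=1.
Test 1: faults giving observed Y1=0, Y2=1 are {n7 stuck-at-1}.
Only n7 stuck-at-1 is consistent with every test.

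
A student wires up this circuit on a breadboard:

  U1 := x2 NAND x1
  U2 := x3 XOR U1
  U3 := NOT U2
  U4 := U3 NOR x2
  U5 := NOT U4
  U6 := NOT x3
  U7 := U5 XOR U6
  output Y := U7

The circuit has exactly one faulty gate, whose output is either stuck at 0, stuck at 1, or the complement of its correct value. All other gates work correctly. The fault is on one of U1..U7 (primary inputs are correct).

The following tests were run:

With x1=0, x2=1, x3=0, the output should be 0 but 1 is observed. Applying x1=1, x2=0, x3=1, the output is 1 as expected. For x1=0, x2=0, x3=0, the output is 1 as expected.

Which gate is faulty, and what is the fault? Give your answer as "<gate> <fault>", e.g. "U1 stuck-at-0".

Fault-free values for test 1 (x1=0, x2=1, x3=0): U1=1, U2=1, U3=0, U4=0, U5=1, U6=1, U7=0, giving Y=0. Observed 1.
Test 1: faults giving observed 1 are {U4 stuck-at-1, U4 inverted output, U5 stuck-at-0, U5 inverted output, U6 stuck-at-0, U6 inverted output, U7 stuck-at-1, U7 inverted output}.
Test 2 (x1=1, x2=0, x3=1): fault-free U1=1, U2=0, U3=1, U4=0, U5=1, U6=0, U7=1 → 1; observed 1. Eliminates U4 stuck-at-1, U4 inverted output, U5 stuck-at-0, U5 inverted output, U6 inverted output, U7 inverted output.
Test 3 (x1=0, x2=0, x3=0): fault-free U1=1, U2=1, U3=0, U4=1, U5=0, U6=1, U7=1 → 1; observed 1. Eliminates U6 stuck-at-0.
Only U7 stuck-at-1 is consistent with every test.

U7 stuck-at-1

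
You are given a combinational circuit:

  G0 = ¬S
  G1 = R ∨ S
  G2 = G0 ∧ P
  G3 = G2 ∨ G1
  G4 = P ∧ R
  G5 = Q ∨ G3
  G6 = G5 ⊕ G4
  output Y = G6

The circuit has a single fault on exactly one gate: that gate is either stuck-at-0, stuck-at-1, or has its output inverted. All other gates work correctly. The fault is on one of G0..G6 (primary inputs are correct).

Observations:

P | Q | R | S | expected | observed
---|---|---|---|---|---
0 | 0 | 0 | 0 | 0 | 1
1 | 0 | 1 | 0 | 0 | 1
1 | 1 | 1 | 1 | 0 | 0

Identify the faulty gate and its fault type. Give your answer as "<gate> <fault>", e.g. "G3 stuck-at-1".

G3 inverted output

Fault-free values for test 1 (P=0, Q=0, R=0, S=0): G0=1, G1=0, G2=0, G3=0, G4=0, G5=0, G6=0, giving Y=0. Observed 1.
Test 1: faults giving observed 1 are {G1 stuck-at-1, G1 inverted output, G2 stuck-at-1, G2 inverted output, G3 stuck-at-1, G3 inverted output, G4 stuck-at-1, G4 inverted output, G5 stuck-at-1, G5 inverted output, G6 stuck-at-1, G6 inverted output}.
Test 2 (P=1, Q=0, R=1, S=0): fault-free G0=1, G1=1, G2=1, G3=1, G4=1, G5=1, G6=0 → 0; observed 1. Eliminates G1 stuck-at-1, G1 inverted output, G2 stuck-at-1, G2 inverted output, G3 stuck-at-1, G4 stuck-at-1, G5 stuck-at-1.
Test 3 (P=1, Q=1, R=1, S=1): fault-free G0=0, G1=1, G2=0, G3=1, G4=1, G5=1, G6=0 → 0; observed 0. Eliminates G4 inverted output, G5 inverted output, G6 stuck-at-1, G6 inverted output.
Only G3 inverted output is consistent with every test.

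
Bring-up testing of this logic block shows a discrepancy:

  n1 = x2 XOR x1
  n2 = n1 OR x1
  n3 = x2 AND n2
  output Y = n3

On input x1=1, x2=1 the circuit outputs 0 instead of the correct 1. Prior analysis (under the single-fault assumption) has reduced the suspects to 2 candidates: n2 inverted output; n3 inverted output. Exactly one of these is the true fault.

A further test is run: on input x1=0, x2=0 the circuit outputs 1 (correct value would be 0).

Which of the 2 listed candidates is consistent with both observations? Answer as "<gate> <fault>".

n3 inverted output

Evaluate each candidate on input x1=0, x2=0:
  n2 inverted output: n1=0, n2=1 [inverted output], n3=0 → 0 — eliminated
  n3 inverted output: n1=0, n2=0, n3=1 [inverted output] → 1 — matches
Only n3 inverted output reproduces the observed 1.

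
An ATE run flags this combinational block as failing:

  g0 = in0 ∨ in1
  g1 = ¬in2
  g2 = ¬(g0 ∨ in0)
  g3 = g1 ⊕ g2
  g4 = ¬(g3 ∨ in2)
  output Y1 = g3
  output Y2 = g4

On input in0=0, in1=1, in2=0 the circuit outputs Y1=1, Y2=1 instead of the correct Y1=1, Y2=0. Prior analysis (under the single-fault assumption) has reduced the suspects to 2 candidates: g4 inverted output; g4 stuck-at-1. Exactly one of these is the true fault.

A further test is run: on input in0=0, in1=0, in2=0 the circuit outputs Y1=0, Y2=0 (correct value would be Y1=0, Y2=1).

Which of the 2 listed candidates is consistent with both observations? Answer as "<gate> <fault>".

g4 inverted output

Evaluate each candidate on input in0=0, in1=0, in2=0:
  g4 inverted output: g0=0, g1=1, g2=1, g3=0, g4=0 [inverted output] → Y1=0, Y2=0 — matches
  g4 stuck-at-1: g0=0, g1=1, g2=1, g3=0, g4=1 [stuck-at-1] → Y1=0, Y2=1 — eliminated
Only g4 inverted output reproduces the observed Y1=0, Y2=0.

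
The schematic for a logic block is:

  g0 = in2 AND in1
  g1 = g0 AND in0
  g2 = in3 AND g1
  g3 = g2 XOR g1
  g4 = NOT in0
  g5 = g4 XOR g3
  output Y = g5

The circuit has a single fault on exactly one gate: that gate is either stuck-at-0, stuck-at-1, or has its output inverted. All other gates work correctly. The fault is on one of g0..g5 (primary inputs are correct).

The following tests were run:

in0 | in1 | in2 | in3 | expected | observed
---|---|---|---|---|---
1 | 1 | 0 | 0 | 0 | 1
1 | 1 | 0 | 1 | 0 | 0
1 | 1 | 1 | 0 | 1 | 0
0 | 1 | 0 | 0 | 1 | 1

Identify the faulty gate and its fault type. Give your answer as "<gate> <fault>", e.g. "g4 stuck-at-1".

Fault-free values for test 1 (in0=1, in1=1, in2=0, in3=0): g0=0, g1=0, g2=0, g3=0, g4=0, g5=0, giving Y=0. Observed 1.
Test 1: faults giving observed 1 are {g0 stuck-at-1, g0 inverted output, g1 stuck-at-1, g1 inverted output, g2 stuck-at-1, g2 inverted output, g3 stuck-at-1, g3 inverted output, g4 stuck-at-1, g4 inverted output, g5 stuck-at-1, g5 inverted output}.
Test 2 (in0=1, in1=1, in2=0, in3=1): fault-free g0=0, g1=0, g2=0, g3=0, g4=0, g5=0 → 0; observed 0. Eliminates g2 stuck-at-1, g2 inverted output, g3 stuck-at-1, g3 inverted output, g4 stuck-at-1, g4 inverted output, g5 stuck-at-1, g5 inverted output.
Test 3 (in0=1, in1=1, in2=1, in3=0): fault-free g0=1, g1=1, g2=0, g3=1, g4=0, g5=1 → 1; observed 0. Eliminates g0 stuck-at-1, g1 stuck-at-1.
Test 4 (in0=0, in1=1, in2=0, in3=0): fault-free g0=0, g1=0, g2=0, g3=0, g4=1, g5=1 → 1; observed 1. Eliminates g1 inverted output.
Only g0 inverted output is consistent with every test.

g0 inverted output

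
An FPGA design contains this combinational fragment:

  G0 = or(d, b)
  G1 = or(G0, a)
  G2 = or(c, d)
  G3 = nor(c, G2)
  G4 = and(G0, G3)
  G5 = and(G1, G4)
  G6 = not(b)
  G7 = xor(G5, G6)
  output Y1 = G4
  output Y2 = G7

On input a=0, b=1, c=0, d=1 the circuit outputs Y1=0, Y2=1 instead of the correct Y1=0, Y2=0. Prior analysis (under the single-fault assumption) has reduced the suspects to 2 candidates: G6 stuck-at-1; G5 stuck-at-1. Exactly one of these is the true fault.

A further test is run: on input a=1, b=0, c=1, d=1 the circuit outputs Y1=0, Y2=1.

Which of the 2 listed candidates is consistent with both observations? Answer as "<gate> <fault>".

Evaluate each candidate on input a=1, b=0, c=1, d=1:
  G6 stuck-at-1: G0=1, G1=1, G2=1, G3=0, G4=0, G5=0, G6=1 [stuck-at-1], G7=1 → Y1=0, Y2=1 — matches
  G5 stuck-at-1: G0=1, G1=1, G2=1, G3=0, G4=0, G5=1 [stuck-at-1], G6=1, G7=0 → Y1=0, Y2=0 — eliminated
Only G6 stuck-at-1 reproduces the observed Y1=0, Y2=1.

G6 stuck-at-1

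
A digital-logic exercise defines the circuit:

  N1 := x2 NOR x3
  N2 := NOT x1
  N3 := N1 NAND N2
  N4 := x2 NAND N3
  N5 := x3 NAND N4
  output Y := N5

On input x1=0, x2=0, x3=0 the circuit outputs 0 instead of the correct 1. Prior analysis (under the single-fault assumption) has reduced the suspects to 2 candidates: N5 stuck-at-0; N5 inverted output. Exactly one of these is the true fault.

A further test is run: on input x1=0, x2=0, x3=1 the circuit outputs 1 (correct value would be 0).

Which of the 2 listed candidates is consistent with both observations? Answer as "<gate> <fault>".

N5 inverted output

Evaluate each candidate on input x1=0, x2=0, x3=1:
  N5 stuck-at-0: N1=0, N2=1, N3=1, N4=1, N5=0 [stuck-at-0] → 0 — eliminated
  N5 inverted output: N1=0, N2=1, N3=1, N4=1, N5=1 [inverted output] → 1 — matches
Only N5 inverted output reproduces the observed 1.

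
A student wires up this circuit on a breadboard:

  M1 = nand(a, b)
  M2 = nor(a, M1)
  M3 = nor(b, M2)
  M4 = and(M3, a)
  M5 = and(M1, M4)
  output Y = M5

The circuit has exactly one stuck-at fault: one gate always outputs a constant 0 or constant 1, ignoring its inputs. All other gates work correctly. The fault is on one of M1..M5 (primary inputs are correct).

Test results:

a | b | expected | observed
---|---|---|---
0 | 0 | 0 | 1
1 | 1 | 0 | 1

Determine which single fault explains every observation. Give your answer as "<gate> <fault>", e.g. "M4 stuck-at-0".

Fault-free values for test 1 (a=0, b=0): M1=1, M2=0, M3=1, M4=0, M5=0, giving Y=0. Observed 1.
Test 1: faults giving observed 1 are {M4 stuck-at-1, M5 stuck-at-1}.
Test 2 (a=1, b=1): fault-free M1=0, M2=0, M3=0, M4=0, M5=0 → 0; observed 1. Eliminates M4 stuck-at-1.
Only M5 stuck-at-1 is consistent with every test.

M5 stuck-at-1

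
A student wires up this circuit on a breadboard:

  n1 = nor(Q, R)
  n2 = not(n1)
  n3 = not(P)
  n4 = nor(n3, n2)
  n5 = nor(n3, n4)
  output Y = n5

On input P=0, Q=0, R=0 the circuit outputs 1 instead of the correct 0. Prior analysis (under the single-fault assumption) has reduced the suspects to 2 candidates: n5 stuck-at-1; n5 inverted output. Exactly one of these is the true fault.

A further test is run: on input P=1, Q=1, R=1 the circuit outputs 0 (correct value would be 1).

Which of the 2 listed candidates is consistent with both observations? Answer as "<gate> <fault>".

n5 inverted output

Evaluate each candidate on input P=1, Q=1, R=1:
  n5 stuck-at-1: n1=0, n2=1, n3=0, n4=0, n5=1 [stuck-at-1] → 1 — eliminated
  n5 inverted output: n1=0, n2=1, n3=0, n4=0, n5=0 [inverted output] → 0 — matches
Only n5 inverted output reproduces the observed 0.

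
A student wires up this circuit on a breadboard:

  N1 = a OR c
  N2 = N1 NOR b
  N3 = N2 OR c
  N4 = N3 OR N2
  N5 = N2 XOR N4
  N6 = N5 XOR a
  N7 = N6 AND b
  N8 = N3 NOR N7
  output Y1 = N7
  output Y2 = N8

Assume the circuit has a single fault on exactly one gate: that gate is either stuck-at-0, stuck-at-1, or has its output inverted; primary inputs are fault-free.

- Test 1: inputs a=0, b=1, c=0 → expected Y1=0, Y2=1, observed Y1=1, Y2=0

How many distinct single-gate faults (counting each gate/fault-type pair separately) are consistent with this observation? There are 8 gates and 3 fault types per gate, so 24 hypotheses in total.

10

Fault-free: N1=0, N2=0, N3=0, N4=0, N5=0, N6=0, N7=0, N8=1 → Y1=0, Y2=1. Observed Y1=1, Y2=0.
  N1: none of the 3 fault types match ✗
  N2: none of the 3 fault types match ✗
  N3: stuck-at-1, inverted output ✓; others ✗
  N4: stuck-at-1, inverted output ✓; others ✗
  N5: stuck-at-1, inverted output ✓; others ✗
  N6: stuck-at-1, inverted output ✓; others ✗
  N7: stuck-at-1, inverted output ✓; others ✗
  N8: none of the 3 fault types match ✗
Consistent faults: {N3 stuck-at-1, N3 inverted output, N4 stuck-at-1, N4 inverted output, N5 stuck-at-1, N5 inverted output, N6 stuck-at-1, N6 inverted output, N7 stuck-at-1, N7 inverted output} — 10 in all.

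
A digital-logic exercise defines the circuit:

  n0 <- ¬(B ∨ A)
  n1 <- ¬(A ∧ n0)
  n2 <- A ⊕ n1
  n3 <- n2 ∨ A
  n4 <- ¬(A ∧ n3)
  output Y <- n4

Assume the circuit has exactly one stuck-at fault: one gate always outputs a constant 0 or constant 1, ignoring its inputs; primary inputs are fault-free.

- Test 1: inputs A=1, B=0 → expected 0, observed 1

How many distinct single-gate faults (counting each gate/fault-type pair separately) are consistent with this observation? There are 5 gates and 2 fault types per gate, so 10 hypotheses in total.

2

Fault-free: n0=0, n1=1, n2=0, n3=1, n4=0 → 0. Observed 1.
  n0 stuck-at-0: output 0 ✗
  n0 stuck-at-1: output 0 ✗
  n1 stuck-at-0: output 0 ✗
  n1 stuck-at-1: output 0 ✗
  n2 stuck-at-0: output 0 ✗
  n2 stuck-at-1: output 0 ✗
  n3 stuck-at-0: output 1 ✓
  n3 stuck-at-1: output 0 ✗
  n4 stuck-at-0: output 0 ✗
  n4 stuck-at-1: output 1 ✓
Consistent faults: {n3 stuck-at-0, n4 stuck-at-1} — 2 in all.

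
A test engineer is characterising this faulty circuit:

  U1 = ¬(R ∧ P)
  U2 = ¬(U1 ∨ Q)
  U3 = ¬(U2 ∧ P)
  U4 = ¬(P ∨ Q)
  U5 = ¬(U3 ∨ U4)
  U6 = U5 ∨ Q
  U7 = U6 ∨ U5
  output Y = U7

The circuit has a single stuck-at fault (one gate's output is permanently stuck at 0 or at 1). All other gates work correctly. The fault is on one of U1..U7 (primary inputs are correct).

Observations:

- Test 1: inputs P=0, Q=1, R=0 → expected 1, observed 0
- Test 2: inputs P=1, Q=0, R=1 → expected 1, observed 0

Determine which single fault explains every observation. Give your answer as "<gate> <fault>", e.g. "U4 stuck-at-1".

Fault-free values for test 1 (P=0, Q=1, R=0): U1=1, U2=0, U3=1, U4=0, U5=0, U6=1, U7=1, giving Y=1. Observed 0.
Test 1: faults giving observed 0 are {U6 stuck-at-0, U7 stuck-at-0}.
Test 2 (P=1, Q=0, R=1): fault-free U1=0, U2=1, U3=0, U4=0, U5=1, U6=1, U7=1 → 1; observed 0. Eliminates U6 stuck-at-0.
Only U7 stuck-at-0 is consistent with every test.

U7 stuck-at-0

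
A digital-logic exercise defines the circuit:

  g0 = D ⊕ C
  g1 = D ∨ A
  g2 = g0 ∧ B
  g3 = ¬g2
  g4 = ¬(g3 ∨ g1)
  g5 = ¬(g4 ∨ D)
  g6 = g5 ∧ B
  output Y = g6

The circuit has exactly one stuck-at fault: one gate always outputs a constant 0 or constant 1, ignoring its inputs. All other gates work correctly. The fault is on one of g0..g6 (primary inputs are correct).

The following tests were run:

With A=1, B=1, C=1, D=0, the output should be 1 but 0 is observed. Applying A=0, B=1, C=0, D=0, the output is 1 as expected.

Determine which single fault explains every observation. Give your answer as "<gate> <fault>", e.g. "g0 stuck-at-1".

Fault-free values for test 1 (A=1, B=1, C=1, D=0): g0=1, g1=1, g2=1, g3=0, g4=0, g5=1, g6=1, giving Y=1. Observed 0.
Test 1: faults giving observed 0 are {g1 stuck-at-0, g4 stuck-at-1, g5 stuck-at-0, g6 stuck-at-0}.
Test 2 (A=0, B=1, C=0, D=0): fault-free g0=0, g1=0, g2=0, g3=1, g4=0, g5=1, g6=1 → 1; observed 1. Eliminates g4 stuck-at-1, g5 stuck-at-0, g6 stuck-at-0.
Only g1 stuck-at-0 is consistent with every test.

g1 stuck-at-0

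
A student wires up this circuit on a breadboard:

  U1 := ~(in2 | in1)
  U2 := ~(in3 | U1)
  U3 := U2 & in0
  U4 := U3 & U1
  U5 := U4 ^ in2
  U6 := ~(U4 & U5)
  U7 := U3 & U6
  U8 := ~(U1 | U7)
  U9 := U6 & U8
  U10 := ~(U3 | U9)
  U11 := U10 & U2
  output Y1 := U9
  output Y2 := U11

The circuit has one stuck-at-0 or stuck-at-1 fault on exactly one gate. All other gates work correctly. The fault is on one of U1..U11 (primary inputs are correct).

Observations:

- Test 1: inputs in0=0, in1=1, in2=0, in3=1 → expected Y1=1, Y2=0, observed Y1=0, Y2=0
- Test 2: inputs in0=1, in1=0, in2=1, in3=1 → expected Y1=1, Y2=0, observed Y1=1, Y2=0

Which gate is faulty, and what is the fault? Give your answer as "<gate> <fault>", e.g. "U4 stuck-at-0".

Fault-free values for test 1 (in0=0, in1=1, in2=0, in3=1): U1=0, U2=0, U3=0, U4=0, U5=0, U6=1, U7=0, U8=1, U9=1, U10=0, U11=0, giving Y1=1, Y2=0. Observed Y1=0, Y2=0.
Test 1: faults giving observed Y1=0, Y2=0 are {U1 stuck-at-1, U3 stuck-at-1, U4 stuck-at-1, U6 stuck-at-0, U7 stuck-at-1, U8 stuck-at-0, U9 stuck-at-0}.
Test 2 (in0=1, in1=0, in2=1, in3=1): fault-free U1=0, U2=0, U3=0, U4=0, U5=1, U6=1, U7=0, U8=1, U9=1, U10=0, U11=0 → Y1=1, Y2=0; observed Y1=1, Y2=0. Eliminates U1 stuck-at-1, U3 stuck-at-1, U6 stuck-at-0, U7 stuck-at-1, U8 stuck-at-0, U9 stuck-at-0.
Only U4 stuck-at-1 is consistent with every test.

U4 stuck-at-1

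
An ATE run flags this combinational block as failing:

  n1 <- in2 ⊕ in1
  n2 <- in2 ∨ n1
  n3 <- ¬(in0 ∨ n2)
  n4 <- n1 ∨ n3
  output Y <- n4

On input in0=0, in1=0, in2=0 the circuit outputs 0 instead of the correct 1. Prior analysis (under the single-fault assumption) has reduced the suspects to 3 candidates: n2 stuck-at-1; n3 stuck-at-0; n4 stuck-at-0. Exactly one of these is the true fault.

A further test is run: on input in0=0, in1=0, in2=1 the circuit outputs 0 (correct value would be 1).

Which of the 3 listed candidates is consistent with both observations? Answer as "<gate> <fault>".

n4 stuck-at-0

Evaluate each candidate on input in0=0, in1=0, in2=1:
  n2 stuck-at-1: n1=1, n2=1 [stuck-at-1], n3=0, n4=1 → 1 — eliminated
  n3 stuck-at-0: n1=1, n2=1, n3=0 [stuck-at-0], n4=1 → 1 — eliminated
  n4 stuck-at-0: n1=1, n2=1, n3=0, n4=0 [stuck-at-0] → 0 — matches
Only n4 stuck-at-0 reproduces the observed 0.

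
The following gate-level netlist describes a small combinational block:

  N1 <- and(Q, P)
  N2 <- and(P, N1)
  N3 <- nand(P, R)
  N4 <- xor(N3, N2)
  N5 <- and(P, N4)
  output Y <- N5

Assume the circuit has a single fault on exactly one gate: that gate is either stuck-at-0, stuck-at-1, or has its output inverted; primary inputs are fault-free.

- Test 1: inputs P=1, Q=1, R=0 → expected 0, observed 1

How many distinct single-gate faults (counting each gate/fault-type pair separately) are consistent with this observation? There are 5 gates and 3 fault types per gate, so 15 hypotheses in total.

10

Fault-free: N1=1, N2=1, N3=1, N4=0, N5=0 → 0. Observed 1.
  N1: stuck-at-0, inverted output ✓; others ✗
  N2: stuck-at-0, inverted output ✓; others ✗
  N3: stuck-at-0, inverted output ✓; others ✗
  N4: stuck-at-1, inverted output ✓; others ✗
  N5: stuck-at-1, inverted output ✓; others ✗
Consistent faults: {N1 stuck-at-0, N1 inverted output, N2 stuck-at-0, N2 inverted output, N3 stuck-at-0, N3 inverted output, N4 stuck-at-1, N4 inverted output, N5 stuck-at-1, N5 inverted output} — 10 in all.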